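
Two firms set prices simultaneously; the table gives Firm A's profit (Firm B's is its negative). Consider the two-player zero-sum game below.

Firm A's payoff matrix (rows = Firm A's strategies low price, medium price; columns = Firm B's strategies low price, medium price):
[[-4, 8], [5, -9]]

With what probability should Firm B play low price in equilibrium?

17/26

Row minima are -4 and -9, so Firm A's maximin is -4; column maxima are 5 and 8, so Firm B's minimax is 5. These differ, so the equilibrium is in mixed strategies.
Let Firm B play low price with probability q. Firm A is indifferent when −4q + 8(1−q) = 5q − 9(1−q), giving q = 17/26.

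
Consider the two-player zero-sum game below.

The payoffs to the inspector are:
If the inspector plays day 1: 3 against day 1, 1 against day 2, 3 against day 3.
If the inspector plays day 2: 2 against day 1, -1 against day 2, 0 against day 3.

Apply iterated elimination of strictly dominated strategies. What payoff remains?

1

Row day 2 is strictly dominated by row day 1 (3>2, 1>-1, 3>0); eliminate day 2.
Column day 3 is strictly dominated by day 2 for the inspectee (1<3); eliminate day 3.
Column day 1 is strictly dominated by day 2 for the inspectee (1<3); eliminate day 1.
Only (day 1, day 2) remains, with payoff 1.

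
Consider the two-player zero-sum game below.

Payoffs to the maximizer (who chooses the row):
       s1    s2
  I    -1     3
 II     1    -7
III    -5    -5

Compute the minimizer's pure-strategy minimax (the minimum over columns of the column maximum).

1

The worst case (largest entry) in each column is s1: 1, s2: 3.
The best (smallest) of these is 1.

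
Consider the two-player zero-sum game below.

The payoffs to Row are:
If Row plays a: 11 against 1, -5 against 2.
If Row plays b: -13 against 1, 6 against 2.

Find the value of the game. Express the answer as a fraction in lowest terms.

1/35

Row minima are -5 and -13, so Row's maximin is -5; column maxima are 11 and 6, so Column's minimax is 6. These differ, so the equilibrium is in mixed strategies.
Let Row play a with probability p. Column is indifferent when 11p − 13(1−p) = −5p + 6(1−p), giving p = 19/35.
Let Column play 1 with probability q. Row is indifferent when 11q − 5(1−q) = −13q + 6(1−q), giving q = 11/35.
The value is 11·(11/35) + (-5)·(24/35) = 1/35.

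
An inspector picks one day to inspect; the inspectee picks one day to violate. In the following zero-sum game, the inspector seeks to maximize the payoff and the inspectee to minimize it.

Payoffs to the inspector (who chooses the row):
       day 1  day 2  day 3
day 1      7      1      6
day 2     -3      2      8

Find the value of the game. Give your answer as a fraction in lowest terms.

17/11

Column day 3 is strictly dominated by day 2 for the inspectee (it gives the inspector more in every row).
The remaining 2×2 game on (day 1, day 2) × (day 1, day 2) has no saddle point. Let the inspector play day 1 with probability p; indifference gives 7p − 3(1−p) = p + 2(1−p), so p = 5/11.
Similarly the inspectee's optimal q on day 1 is 1/11, and the value is 7·(1/11) + (1)·(10/11) = 17/11.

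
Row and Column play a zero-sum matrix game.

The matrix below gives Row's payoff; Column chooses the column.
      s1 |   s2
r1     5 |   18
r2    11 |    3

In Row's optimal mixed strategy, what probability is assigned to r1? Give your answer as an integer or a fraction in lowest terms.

Row minima are 5 and 3, so Row's maximin is 5; column maxima are 11 and 18, so Column's minimax is 11. These differ, so the equilibrium is in mixed strategies.
Let Row play r1 with probability p. Column is indifferent when 5p + 11(1−p) = 18p + 3(1−p), giving p = 8/21.

8/21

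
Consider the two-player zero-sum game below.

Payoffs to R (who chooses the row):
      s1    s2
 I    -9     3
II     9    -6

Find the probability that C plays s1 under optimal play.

1/3

Row minima are -9 and -6, so R's maximin is -6; column maxima are 9 and 3, so C's minimax is 3. These differ, so the equilibrium is in mixed strategies.
Let C play s1 with probability q. R is indifferent when −9q + 3(1−q) = 9q − 6(1−q), giving q = 1/3.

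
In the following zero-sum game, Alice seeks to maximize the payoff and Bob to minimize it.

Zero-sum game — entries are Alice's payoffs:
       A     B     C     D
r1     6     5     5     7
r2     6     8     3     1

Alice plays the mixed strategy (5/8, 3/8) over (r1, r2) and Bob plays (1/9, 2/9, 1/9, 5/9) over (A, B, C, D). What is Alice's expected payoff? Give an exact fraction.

185/36

Against (1/9, 2/9, 1/9, 5/9), each row's expected payoff is r1: 56/9; r2: 10/3.
Taking the (5/8, 3/8)-weighted average: (5/8)·(56/9) + (3/8)·(10/3) = 185/36.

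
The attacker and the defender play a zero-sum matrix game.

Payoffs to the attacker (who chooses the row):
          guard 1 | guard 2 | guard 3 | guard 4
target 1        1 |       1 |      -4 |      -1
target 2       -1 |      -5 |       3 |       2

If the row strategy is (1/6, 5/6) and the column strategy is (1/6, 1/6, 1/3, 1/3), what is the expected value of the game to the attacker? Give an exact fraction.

1/3

Against (1/6, 1/6, 1/3, 1/3), each row's expected payoff is target 1: -4/3; target 2: 2/3.
Taking the (1/6, 5/6)-weighted average: (1/6)·(-4/3) + (5/6)·(2/3) = 1/3.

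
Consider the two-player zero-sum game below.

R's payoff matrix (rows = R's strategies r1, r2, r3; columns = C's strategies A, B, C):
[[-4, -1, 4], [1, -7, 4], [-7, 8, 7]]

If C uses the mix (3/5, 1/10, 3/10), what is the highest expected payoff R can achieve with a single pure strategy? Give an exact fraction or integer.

11/10

r1: (-4)·(3/5) + (-1)·(1/10) + (4)·(3/10) = -13/10.
r2: (1)·(3/5) + (-7)·(1/10) + (4)·(3/10) = 11/10.
r3: (-7)·(3/5) + (8)·(1/10) + (7)·(3/10) = -13/10.
The best pure response is r2 with expected payoff 11/10.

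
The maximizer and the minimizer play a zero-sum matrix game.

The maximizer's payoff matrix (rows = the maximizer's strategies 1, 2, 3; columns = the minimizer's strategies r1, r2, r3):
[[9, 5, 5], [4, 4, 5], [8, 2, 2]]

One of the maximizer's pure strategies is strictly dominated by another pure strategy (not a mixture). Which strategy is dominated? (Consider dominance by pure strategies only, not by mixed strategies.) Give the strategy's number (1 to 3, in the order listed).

3

Compare 3 with 1: 9 > 8, 5 > 2, 5 > 2.
So 1 strictly dominates 3 for the maximizer; 3 is strictly dominated.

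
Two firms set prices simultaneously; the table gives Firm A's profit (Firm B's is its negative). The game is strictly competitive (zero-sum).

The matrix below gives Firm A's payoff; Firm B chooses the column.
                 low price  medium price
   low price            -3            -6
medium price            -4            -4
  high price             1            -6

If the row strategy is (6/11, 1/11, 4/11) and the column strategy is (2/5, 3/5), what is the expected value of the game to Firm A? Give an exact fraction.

-228/55

Against (2/5, 3/5), each row's expected payoff is low price: -24/5; medium price: -4; high price: -16/5.
Taking the (6/11, 1/11, 4/11)-weighted average: (6/11)·(-24/5) + (1/11)·(-4) + (4/11)·(-16/5) = -228/55.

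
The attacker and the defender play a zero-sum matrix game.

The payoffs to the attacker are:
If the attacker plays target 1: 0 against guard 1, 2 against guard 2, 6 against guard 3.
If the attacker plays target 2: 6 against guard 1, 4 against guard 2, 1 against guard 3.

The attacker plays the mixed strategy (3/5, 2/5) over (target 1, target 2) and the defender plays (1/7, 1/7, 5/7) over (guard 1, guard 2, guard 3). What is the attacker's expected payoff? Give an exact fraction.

Against (1/7, 1/7, 5/7), each row's expected payoff is target 1: 32/7; target 2: 15/7.
Taking the (3/5, 2/5)-weighted average: (3/5)·(32/7) + (2/5)·(15/7) = 18/5.

18/5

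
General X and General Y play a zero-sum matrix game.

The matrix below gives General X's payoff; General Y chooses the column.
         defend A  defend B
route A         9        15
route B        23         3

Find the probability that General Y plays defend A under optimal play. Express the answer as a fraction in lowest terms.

6/13

Row minima are 9 and 3, so General X's maximin is 9; column maxima are 23 and 15, so General Y's minimax is 15. These differ, so the equilibrium is in mixed strategies.
Let General Y play defend A with probability q. General X is indifferent when 9q + 15(1−q) = 23q + 3(1−q), giving q = 6/13.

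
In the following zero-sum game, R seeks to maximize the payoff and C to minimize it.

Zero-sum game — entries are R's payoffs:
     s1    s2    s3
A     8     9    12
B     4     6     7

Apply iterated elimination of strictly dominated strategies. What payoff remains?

Column s3 is strictly dominated by s1 for C (8<12, 4<7); eliminate s3.
Row B is strictly dominated by row A (8>4, 9>6); eliminate B.
Column s2 is strictly dominated by s1 for C (8<9); eliminate s2.
Only (A, s1) remains, with payoff 8.

8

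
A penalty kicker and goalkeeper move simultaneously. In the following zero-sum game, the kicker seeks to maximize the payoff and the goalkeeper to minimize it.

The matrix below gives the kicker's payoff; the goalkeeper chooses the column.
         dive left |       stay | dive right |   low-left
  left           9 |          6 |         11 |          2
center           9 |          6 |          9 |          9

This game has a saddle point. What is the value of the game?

Row minima: 2, 6 → the kicker's maximin is 6.
Column maxima: 9, 6, 11, 9 → the goalkeeper's minimax is 6.
They coincide at (center, stay), so the value is 6.

6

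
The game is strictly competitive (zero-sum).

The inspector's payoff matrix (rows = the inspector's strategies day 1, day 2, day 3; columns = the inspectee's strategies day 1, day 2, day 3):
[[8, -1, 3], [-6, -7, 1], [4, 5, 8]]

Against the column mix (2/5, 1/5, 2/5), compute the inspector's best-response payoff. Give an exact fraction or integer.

29/5

day 1: (8)·(2/5) + (-1)·(1/5) + (3)·(2/5) = 21/5.
day 2: (-6)·(2/5) + (-7)·(1/5) + (1)·(2/5) = -17/5.
day 3: (4)·(2/5) + (5)·(1/5) + (8)·(2/5) = 29/5.
The best pure response is day 3 with expected payoff 29/5.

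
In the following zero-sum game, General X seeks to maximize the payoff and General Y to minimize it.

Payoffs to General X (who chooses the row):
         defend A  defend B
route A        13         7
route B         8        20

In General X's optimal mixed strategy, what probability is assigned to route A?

Row minima are 7 and 8, so General X's maximin is 8; column maxima are 13 and 20, so General Y's minimax is 13. These differ, so the equilibrium is in mixed strategies.
Let General X play route A with probability p. General Y is indifferent when 13p + 8(1−p) = 7p + 20(1−p), giving p = 2/3.

2/3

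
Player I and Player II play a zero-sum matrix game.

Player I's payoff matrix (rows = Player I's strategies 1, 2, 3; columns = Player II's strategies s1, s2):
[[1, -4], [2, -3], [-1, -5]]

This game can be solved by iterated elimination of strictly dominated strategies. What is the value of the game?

Row 1 is strictly dominated by row 2 (2>1, -3>-4); eliminate 1.
Column s1 is strictly dominated by s2 for Player II (-3<2, -5<-1); eliminate s1.
Row 3 is strictly dominated by row 2 (-3>-5); eliminate 3.
Only (2, s2) remains, with payoff -3.

-3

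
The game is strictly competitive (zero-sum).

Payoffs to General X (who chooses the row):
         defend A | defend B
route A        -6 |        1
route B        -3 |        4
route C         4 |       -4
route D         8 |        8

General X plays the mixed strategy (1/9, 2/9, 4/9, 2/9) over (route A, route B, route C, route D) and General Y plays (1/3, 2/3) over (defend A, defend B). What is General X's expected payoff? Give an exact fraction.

Against (1/3, 2/3), each row's expected payoff is route A: -4/3; route B: 5/3; route C: -4/3; route D: 8.
Taking the (1/9, 2/9, 4/9, 2/9)-weighted average: (1/9)·(-4/3) + (2/9)·(5/3) + (4/9)·(-4/3) + (2/9)·(8) = 38/27.

38/27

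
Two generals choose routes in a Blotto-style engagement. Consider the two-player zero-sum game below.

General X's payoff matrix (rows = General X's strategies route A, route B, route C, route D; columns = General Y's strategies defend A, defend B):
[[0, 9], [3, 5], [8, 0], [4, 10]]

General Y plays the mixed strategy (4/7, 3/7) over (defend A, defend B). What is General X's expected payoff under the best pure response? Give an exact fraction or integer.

route A: (0)·(4/7) + (9)·(3/7) = 27/7.
route B: (3)·(4/7) + (5)·(3/7) = 27/7.
route C: (8)·(4/7) + (0)·(3/7) = 32/7.
route D: (4)·(4/7) + (10)·(3/7) = 46/7.
The best pure response is route D with expected payoff 46/7.

46/7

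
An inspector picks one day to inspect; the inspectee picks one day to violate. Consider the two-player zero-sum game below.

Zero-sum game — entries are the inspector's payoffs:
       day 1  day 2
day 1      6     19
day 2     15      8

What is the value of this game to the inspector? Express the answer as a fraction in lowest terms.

237/20

Row minima are 6 and 8, so the inspector's maximin is 8; column maxima are 15 and 19, so the inspectee's minimax is 15. These differ, so the equilibrium is in mixed strategies.
Let the inspector play day 1 with probability p. The inspectee is indifferent when 6p + 15(1−p) = 19p + 8(1−p), giving p = 7/20.
Let the inspectee play day 1 with probability q. The inspector is indifferent when 6q + 19(1−q) = 15q + 8(1−q), giving q = 11/20.
The value is 6·(11/20) + (19)·(9/20) = 237/20.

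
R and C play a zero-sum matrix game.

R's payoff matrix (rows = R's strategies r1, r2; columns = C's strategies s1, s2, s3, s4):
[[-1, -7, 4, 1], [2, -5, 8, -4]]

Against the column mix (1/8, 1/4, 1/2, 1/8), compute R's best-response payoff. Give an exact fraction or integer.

5/2

r1: (-1)·(1/8) + (-7)·(1/4) + (4)·(1/2) + (1)·(1/8) = 1/4.
r2: (2)·(1/8) + (-5)·(1/4) + (8)·(1/2) + (-4)·(1/8) = 5/2.
The best pure response is r2 with expected payoff 5/2.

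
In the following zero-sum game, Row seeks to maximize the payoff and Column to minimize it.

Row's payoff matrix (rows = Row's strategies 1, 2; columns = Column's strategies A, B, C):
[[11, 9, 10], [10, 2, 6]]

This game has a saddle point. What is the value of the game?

9

Row minima: 9, 2 → Row's maximin is 9.
Column maxima: 11, 9, 10 → Column's minimax is 9.
They coincide at (1, B), so the value is 9.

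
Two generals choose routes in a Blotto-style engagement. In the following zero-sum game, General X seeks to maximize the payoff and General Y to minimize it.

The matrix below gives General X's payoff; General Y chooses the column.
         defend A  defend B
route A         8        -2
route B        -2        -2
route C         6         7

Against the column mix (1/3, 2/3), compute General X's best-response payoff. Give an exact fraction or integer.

route A: (8)·(1/3) + (-2)·(2/3) = 4/3.
route B: (-2)·(1/3) + (-2)·(2/3) = -2.
route C: (6)·(1/3) + (7)·(2/3) = 20/3.
The best pure response is route C with expected payoff 20/3.

20/3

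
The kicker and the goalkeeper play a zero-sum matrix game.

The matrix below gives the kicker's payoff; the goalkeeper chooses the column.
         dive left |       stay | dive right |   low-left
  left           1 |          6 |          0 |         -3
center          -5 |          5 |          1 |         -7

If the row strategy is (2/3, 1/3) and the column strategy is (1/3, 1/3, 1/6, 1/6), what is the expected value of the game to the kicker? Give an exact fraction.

8/9

Against (1/3, 1/3, 1/6, 1/6), each row's expected payoff is left: 11/6; center: -1.
Taking the (2/3, 1/3)-weighted average: (2/3)·(11/6) + (1/3)·(-1) = 8/9.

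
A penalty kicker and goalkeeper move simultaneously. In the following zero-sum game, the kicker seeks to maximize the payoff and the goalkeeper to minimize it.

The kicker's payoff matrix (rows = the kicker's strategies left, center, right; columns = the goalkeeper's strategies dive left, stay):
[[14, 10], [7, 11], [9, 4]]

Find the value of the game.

Row right is strictly dominated by row left, so the kicker never plays it.
The remaining 2×2 game on (left, center) × (dive left, stay) has no saddle point. Let the kicker play left with probability p; indifference gives 14p + 7(1−p) = 10p + 11(1−p), so p = 1/2.
Similarly the goalkeeper's optimal q on dive left is 1/8, and the value is 14·(1/8) + (10)·(7/8) = 21/2.

21/2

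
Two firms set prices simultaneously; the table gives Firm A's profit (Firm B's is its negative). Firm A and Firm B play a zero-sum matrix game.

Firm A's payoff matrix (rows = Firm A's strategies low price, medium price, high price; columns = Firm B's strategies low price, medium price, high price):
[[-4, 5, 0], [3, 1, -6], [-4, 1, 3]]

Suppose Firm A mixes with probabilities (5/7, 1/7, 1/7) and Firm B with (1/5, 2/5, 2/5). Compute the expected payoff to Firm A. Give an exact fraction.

Against (1/5, 2/5, 2/5), each row's expected payoff is low price: 6/5; medium price: -7/5; high price: 4/5.
Taking the (5/7, 1/7, 1/7)-weighted average: (5/7)·(6/5) + (1/7)·(-7/5) + (1/7)·(4/5) = 27/35.

27/35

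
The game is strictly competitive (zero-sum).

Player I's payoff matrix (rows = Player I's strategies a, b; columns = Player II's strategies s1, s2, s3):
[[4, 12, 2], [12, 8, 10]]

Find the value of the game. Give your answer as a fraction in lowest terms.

Column s1 is strictly dominated by s3 for Player II (it gives Player I more in every row).
The remaining 2×2 game on (a, b) × (s2, s3) has no saddle point. Let Player I play a with probability p; indifference gives 12p + 8(1−p) = 2p + 10(1−p), so p = 1/6.
Similarly Player II's optimal q on s2 is 2/3, and the value is 12·(2/3) + (2)·(1/3) = 26/3.

26/3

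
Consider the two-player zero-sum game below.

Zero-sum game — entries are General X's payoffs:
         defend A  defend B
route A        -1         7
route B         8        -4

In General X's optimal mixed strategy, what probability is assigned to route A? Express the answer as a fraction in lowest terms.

3/5

Row minima are -1 and -4, so General X's maximin is -1; column maxima are 8 and 7, so General Y's minimax is 7. These differ, so the equilibrium is in mixed strategies.
Let General X play route A with probability p. General Y is indifferent when −p + 8(1−p) = 7p − 4(1−p), giving p = 3/5.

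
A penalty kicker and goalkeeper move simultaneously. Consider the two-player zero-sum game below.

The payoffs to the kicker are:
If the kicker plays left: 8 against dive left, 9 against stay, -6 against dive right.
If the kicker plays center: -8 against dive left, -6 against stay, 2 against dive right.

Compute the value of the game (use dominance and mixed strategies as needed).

-4/3

Column stay is strictly dominated by dive left for the goalkeeper (it gives the kicker more in every row).
The remaining 2×2 game on (left, center) × (dive left, dive right) has no saddle point. Let the kicker play left with probability p; indifference gives 8p − 8(1−p) = −6p + 2(1−p), so p = 5/12.
Similarly the goalkeeper's optimal q on dive left is 1/3, and the value is 8·(1/3) + (-6)·(2/3) = -4/3.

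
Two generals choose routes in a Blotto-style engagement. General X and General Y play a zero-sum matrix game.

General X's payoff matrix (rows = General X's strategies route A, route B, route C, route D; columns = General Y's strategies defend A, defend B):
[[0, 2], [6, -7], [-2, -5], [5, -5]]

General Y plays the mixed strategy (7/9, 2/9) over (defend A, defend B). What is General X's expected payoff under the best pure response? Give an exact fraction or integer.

28/9

route A: (0)·(7/9) + (2)·(2/9) = 4/9.
route B: (6)·(7/9) + (-7)·(2/9) = 28/9.
route C: (-2)·(7/9) + (-5)·(2/9) = -8/3.
route D: (5)·(7/9) + (-5)·(2/9) = 25/9.
The best pure response is route B with expected payoff 28/9.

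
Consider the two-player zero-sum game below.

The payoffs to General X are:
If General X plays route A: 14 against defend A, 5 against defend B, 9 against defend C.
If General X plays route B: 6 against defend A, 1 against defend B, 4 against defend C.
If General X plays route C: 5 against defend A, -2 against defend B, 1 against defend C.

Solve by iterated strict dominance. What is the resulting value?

5

Row route B is strictly dominated by row route A (14>6, 5>1, 9>4); eliminate route B.
Column defend A is strictly dominated by defend B for General Y (5<14, -2<5); eliminate defend A.
Row route C is strictly dominated by row route A (5>-2, 9>1); eliminate route C.
Column defend C is strictly dominated by defend B for General Y (5<9); eliminate defend C.
Only (route A, defend B) remains, with payoff 5.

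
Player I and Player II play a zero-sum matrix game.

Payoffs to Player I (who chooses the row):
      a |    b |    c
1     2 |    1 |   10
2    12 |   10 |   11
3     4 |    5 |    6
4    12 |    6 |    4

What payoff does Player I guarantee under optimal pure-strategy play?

10

Row minima: 1, 10, 4, 4 → Player I's maximin is 10.
Column maxima: 12, 10, 11 → Player II's minimax is 10.
They coincide at (2, b), so the value is 10.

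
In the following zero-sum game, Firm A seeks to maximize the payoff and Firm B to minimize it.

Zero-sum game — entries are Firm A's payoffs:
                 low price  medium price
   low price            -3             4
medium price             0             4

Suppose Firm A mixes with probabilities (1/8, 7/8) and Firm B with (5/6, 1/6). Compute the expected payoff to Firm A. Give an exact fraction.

17/48

Against (5/6, 1/6), each row's expected payoff is low price: -11/6; medium price: 2/3.
Taking the (1/8, 7/8)-weighted average: (1/8)·(-11/6) + (7/8)·(2/3) = 17/48.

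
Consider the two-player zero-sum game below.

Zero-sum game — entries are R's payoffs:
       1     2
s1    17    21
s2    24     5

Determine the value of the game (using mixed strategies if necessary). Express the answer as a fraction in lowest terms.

Row minima are 17 and 5, so R's maximin is 17; column maxima are 24 and 21, so C's minimax is 21. These differ, so the equilibrium is in mixed strategies.
Let R play s1 with probability p. C is indifferent when 17p + 24(1−p) = 21p + 5(1−p), giving p = 19/23.
Let C play 1 with probability q. R is indifferent when 17q + 21(1−q) = 24q + 5(1−q), giving q = 16/23.
The value is 17·(16/23) + (21)·(7/23) = 419/23.

419/23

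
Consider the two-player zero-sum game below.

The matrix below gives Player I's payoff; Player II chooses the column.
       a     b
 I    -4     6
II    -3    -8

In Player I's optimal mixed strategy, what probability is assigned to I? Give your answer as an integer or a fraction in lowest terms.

1/3

Row minima are -4 and -8, so Player I's maximin is -4; column maxima are -3 and 6, so Player II's minimax is -3. These differ, so the equilibrium is in mixed strategies.
Let Player I play I with probability p. Player II is indifferent when −4p − 3(1−p) = 6p − 8(1−p), giving p = 1/3.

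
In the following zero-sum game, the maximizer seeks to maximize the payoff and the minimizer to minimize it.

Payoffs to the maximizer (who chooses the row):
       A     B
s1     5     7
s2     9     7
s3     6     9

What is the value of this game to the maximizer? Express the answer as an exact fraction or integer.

39/5

Row s1 is strictly dominated by row s3, so the maximizer never plays it.
The remaining 2×2 game on (s2, s3) × (A, B) has no saddle point. Let the maximizer play s2 with probability p; indifference gives 9p + 6(1−p) = 7p + 9(1−p), so p = 3/5.
Similarly the minimizer's optimal q on A is 2/5, and the value is 9·(2/5) + (7)·(3/5) = 39/5.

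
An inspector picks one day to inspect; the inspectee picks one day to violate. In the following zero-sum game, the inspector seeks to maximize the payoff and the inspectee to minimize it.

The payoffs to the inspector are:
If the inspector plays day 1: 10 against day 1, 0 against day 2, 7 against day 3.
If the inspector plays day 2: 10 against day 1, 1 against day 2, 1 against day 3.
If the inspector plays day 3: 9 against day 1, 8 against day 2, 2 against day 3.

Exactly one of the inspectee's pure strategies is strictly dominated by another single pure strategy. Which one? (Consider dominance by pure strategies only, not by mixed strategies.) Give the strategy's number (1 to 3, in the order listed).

1

The inspectee prefers columns that give the inspector less. Compare day 1 with day 2: 0 < 10, 1 < 10, 8 < 9.
So day 2 strictly dominates day 1 for the inspectee; day 1 is strictly dominated.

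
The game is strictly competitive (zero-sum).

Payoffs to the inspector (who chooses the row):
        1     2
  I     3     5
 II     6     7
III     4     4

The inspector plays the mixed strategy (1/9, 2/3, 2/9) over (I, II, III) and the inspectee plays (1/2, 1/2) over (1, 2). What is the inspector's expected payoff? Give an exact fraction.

Against (1/2, 1/2), each row's expected payoff is I: 4; II: 13/2; III: 4.
Taking the (1/9, 2/3, 2/9)-weighted average: (1/9)·(4) + (2/3)·(13/2) + (2/9)·(4) = 17/3.

17/3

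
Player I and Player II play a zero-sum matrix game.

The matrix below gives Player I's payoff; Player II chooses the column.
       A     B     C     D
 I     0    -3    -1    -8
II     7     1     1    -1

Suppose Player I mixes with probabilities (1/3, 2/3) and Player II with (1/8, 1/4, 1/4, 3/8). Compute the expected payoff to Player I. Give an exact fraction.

-2/3

Against (1/8, 1/4, 1/4, 3/8), each row's expected payoff is I: -4; II: 1.
Taking the (1/3, 2/3)-weighted average: (1/3)·(-4) + (2/3)·(1) = -2/3.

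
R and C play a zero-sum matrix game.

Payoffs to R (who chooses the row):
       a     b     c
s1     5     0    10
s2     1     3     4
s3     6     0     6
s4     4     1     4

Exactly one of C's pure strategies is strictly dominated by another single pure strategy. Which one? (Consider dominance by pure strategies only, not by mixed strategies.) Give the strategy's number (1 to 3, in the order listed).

3

C prefers columns that give R less. Compare c with b: 0 < 10, 3 < 4, 0 < 6, 1 < 4.
So b strictly dominates c for C; c is strictly dominated.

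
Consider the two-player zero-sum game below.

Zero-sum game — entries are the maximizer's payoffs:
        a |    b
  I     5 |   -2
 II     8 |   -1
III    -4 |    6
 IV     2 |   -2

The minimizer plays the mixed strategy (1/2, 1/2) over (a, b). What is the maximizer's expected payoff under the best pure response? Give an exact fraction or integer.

I: (5)·(1/2) + (-2)·(1/2) = 3/2.
II: (8)·(1/2) + (-1)·(1/2) = 7/2.
III: (-4)·(1/2) + (6)·(1/2) = 1.
IV: (2)·(1/2) + (-2)·(1/2) = 0.
The best pure response is II with expected payoff 7/2.

7/2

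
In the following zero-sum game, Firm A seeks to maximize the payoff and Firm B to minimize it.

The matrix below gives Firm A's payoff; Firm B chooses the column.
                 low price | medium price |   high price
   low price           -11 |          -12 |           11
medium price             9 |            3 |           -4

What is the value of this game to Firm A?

Column low price is strictly dominated by medium price for Firm B (it gives Firm A more in every row).
The remaining 2×2 game on (low price, medium price) × (medium price, high price) has no saddle point. Let Firm A play low price with probability p; indifference gives −12p + 3(1−p) = 11p − 4(1−p), so p = 7/30.
Similarly Firm B's optimal q on medium price is 1/2, and the value is -12·(1/2) + (11)·(1/2) = -1/2.

-1/2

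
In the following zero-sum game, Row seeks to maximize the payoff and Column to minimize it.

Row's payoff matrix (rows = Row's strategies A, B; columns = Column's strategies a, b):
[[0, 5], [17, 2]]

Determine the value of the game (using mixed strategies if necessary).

Row minima are 0 and 2, so Row's maximin is 2; column maxima are 17 and 5, so Column's minimax is 5. These differ, so the equilibrium is in mixed strategies.
Let Row play A with probability p. Column is indifferent when 17(1−p) = 5p + 2(1−p), giving p = 3/4.
Let Column play a with probability q. Row is indifferent when 5(1−q) = 17q + 2(1−q), giving q = 3/20.
The value is 0·(3/20) + (5)·(17/20) = 17/4.

17/4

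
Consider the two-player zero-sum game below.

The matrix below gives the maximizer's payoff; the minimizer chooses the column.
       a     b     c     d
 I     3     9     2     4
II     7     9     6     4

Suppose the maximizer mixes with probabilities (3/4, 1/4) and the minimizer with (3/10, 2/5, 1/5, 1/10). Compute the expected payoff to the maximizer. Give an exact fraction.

Against (3/10, 2/5, 1/5, 1/10), each row's expected payoff is I: 53/10; II: 73/10.
Taking the (3/4, 1/4)-weighted average: (3/4)·(53/10) + (1/4)·(73/10) = 29/5.

29/5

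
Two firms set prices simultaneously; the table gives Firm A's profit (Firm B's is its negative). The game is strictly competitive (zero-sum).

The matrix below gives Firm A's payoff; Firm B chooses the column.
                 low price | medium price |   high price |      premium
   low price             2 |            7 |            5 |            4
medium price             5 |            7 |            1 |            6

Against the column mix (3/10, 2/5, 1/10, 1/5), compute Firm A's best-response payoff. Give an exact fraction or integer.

low price: (2)·(3/10) + (7)·(2/5) + (5)·(1/10) + (4)·(1/5) = 47/10.
medium price: (5)·(3/10) + (7)·(2/5) + (1)·(1/10) + (6)·(1/5) = 28/5.
The best pure response is medium price with expected payoff 28/5.

28/5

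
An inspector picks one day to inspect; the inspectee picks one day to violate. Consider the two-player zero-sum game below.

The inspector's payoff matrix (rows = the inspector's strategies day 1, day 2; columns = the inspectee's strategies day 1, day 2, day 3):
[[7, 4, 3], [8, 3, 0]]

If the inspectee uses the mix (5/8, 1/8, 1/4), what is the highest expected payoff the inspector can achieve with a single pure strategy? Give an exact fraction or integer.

day 1: (7)·(5/8) + (4)·(1/8) + (3)·(1/4) = 45/8.
day 2: (8)·(5/8) + (3)·(1/8) + (0)·(1/4) = 43/8.
The best pure response is day 1 with expected payoff 45/8.

45/8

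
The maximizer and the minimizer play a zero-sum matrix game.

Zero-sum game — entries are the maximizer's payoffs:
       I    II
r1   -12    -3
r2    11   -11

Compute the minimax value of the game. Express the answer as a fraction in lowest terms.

-165/31

Row minima are -12 and -11, so the maximizer's maximin is -11; column maxima are 11 and -3, so the minimizer's minimax is -3. These differ, so the equilibrium is in mixed strategies.
Let the maximizer play r1 with probability p. The minimizer is indifferent when −12p + 11(1−p) = −3p − 11(1−p), giving p = 22/31.
Let the minimizer play I with probability q. The maximizer is indifferent when −12q − 3(1−q) = 11q − 11(1−q), giving q = 8/31.
The value is -12·(8/31) + (-3)·(23/31) = -165/31.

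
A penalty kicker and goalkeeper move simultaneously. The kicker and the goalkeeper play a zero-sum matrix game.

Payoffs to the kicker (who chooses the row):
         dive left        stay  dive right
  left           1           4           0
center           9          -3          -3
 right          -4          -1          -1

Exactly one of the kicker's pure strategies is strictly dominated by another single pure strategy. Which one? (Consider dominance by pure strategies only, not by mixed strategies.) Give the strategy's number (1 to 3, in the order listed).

3

Compare right with left: 1 > -4, 4 > -1, 0 > -1.
So left strictly dominates right for the kicker; right is strictly dominated.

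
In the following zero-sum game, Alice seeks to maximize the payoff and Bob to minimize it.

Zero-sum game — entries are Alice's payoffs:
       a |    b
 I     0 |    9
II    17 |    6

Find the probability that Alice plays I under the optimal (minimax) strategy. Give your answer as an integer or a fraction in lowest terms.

11/20

Row minima are 0 and 6, so Alice's maximin is 6; column maxima are 17 and 9, so Bob's minimax is 9. These differ, so the equilibrium is in mixed strategies.
Let Alice play I with probability p. Bob is indifferent when 17(1−p) = 9p + 6(1−p), giving p = 11/20.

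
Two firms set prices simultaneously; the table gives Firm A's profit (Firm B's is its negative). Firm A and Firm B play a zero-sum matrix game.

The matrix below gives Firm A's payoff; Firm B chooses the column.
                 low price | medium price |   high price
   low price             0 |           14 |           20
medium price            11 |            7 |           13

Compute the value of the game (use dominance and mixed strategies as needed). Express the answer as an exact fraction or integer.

77/9

Column high price is strictly dominated by medium price for Firm B (it gives Firm A more in every row).
The remaining 2×2 game on (low price, medium price) × (low price, medium price) has no saddle point. Let Firm A play low price with probability p; indifference gives 11(1−p) = 14p + 7(1−p), so p = 2/9.
Similarly Firm B's optimal q on low price is 7/18, and the value is 0·(7/18) + (14)·(11/18) = 77/9.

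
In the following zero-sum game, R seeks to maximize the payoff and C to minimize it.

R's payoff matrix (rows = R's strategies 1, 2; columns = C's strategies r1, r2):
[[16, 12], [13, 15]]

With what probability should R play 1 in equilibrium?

1/3

Row minima are 12 and 13, so R's maximin is 13; column maxima are 16 and 15, so C's minimax is 15. These differ, so the equilibrium is in mixed strategies.
Let R play 1 with probability p. C is indifferent when 16p + 13(1−p) = 12p + 15(1−p), giving p = 1/3.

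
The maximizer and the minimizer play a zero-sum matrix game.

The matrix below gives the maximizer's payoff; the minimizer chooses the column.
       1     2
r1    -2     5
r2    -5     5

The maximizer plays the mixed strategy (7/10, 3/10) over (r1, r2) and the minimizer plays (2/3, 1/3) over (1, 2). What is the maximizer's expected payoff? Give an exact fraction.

-4/15

Against (2/3, 1/3), each row's expected payoff is r1: 1/3; r2: -5/3.
Taking the (7/10, 3/10)-weighted average: (7/10)·(1/3) + (3/10)·(-5/3) = -4/15.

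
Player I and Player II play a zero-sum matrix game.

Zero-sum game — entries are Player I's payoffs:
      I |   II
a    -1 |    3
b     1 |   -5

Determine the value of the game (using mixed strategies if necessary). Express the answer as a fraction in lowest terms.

-1/5

Row minima are -1 and -5, so Player I's maximin is -1; column maxima are 1 and 3, so Player II's minimax is 1. These differ, so the equilibrium is in mixed strategies.
Let Player I play a with probability p. Player II is indifferent when −p + (1−p) = 3p − 5(1−p), giving p = 3/5.
Let Player II play I with probability q. Player I is indifferent when −q + 3(1−q) = q − 5(1−q), giving q = 4/5.
The value is -1·(4/5) + (3)·(1/5) = -1/5.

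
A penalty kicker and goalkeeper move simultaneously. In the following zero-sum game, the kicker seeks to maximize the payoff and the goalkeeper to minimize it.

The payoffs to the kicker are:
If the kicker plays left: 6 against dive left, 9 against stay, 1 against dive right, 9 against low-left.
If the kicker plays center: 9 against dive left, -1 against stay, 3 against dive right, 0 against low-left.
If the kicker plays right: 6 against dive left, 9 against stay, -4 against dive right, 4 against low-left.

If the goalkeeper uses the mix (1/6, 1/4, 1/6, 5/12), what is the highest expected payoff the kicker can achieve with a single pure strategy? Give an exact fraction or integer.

left: (6)·(1/6) + (9)·(1/4) + (1)·(1/6) + (9)·(5/12) = 43/6.
center: (9)·(1/6) + (-1)·(1/4) + (3)·(1/6) + (0)·(5/12) = 7/4.
right: (6)·(1/6) + (9)·(1/4) + (-4)·(1/6) + (4)·(5/12) = 17/4.
The best pure response is left with expected payoff 43/6.

43/6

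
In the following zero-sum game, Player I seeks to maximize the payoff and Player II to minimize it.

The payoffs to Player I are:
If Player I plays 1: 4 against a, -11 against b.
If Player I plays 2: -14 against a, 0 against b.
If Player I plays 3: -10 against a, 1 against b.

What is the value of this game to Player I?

Row 2 is strictly dominated by row 3, so Player I never plays it.
The remaining 2×2 game on (1, 3) × (a, b) has no saddle point. Let Player I play 1 with probability p; indifference gives 4p − 10(1−p) = −11p + (1−p), so p = 11/26.
Similarly Player II's optimal q on a is 6/13, and the value is 4·(6/13) + (-11)·(7/13) = -53/13.

-53/13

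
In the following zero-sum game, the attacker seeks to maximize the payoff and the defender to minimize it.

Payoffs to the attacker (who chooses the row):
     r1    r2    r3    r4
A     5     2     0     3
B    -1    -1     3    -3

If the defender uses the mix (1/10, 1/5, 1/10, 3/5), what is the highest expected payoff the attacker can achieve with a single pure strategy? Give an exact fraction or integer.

27/10

A: (5)·(1/10) + (2)·(1/5) + (0)·(1/10) + (3)·(3/5) = 27/10.
B: (-1)·(1/10) + (-1)·(1/5) + (3)·(1/10) + (-3)·(3/5) = -9/5.
The best pure response is A with expected payoff 27/10.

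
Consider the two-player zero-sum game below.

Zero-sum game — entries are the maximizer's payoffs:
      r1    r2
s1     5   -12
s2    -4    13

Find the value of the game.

1/2

Row minima are -12 and -4, so the maximizer's maximin is -4; column maxima are 5 and 13, so the minimizer's minimax is 5. These differ, so the equilibrium is in mixed strategies.
Let the maximizer play s1 with probability p. The minimizer is indifferent when 5p − 4(1−p) = −12p + 13(1−p), giving p = 1/2.
Let the minimizer play r1 with probability q. The maximizer is indifferent when 5q − 12(1−q) = −4q + 13(1−q), giving q = 25/34.
The value is 5·(25/34) + (-12)·(9/34) = 1/2.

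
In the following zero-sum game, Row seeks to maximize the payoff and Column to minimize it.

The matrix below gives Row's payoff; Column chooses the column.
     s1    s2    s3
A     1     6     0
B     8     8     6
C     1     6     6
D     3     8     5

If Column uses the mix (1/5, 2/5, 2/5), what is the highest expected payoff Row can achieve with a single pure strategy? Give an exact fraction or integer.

A: (1)·(1/5) + (6)·(2/5) + (0)·(2/5) = 13/5.
B: (8)·(1/5) + (8)·(2/5) + (6)·(2/5) = 36/5.
C: (1)·(1/5) + (6)·(2/5) + (6)·(2/5) = 5.
D: (3)·(1/5) + (8)·(2/5) + (5)·(2/5) = 29/5.
The best pure response is B with expected payoff 36/5.

36/5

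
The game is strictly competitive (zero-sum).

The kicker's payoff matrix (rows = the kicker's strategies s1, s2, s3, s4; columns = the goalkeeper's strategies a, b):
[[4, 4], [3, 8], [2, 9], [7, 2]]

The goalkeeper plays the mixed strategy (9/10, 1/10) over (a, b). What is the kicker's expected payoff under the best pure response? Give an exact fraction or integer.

13/2

s1: (4)·(9/10) + (4)·(1/10) = 4.
s2: (3)·(9/10) + (8)·(1/10) = 7/2.
s3: (2)·(9/10) + (9)·(1/10) = 27/10.
s4: (7)·(9/10) + (2)·(1/10) = 13/2.
The best pure response is s4 with expected payoff 13/2.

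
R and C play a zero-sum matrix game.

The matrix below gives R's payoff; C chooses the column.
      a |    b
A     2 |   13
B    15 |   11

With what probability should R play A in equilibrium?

Row minima are 2 and 11, so R's maximin is 11; column maxima are 15 and 13, so C's minimax is 13. These differ, so the equilibrium is in mixed strategies.
Let R play A with probability p. C is indifferent when 2p + 15(1−p) = 13p + 11(1−p), giving p = 4/15.

4/15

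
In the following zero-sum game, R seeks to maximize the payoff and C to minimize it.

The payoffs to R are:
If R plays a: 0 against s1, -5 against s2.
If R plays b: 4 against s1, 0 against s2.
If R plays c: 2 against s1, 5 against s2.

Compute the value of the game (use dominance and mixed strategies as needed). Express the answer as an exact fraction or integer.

Row a is strictly dominated by row b, so R never plays it.
The remaining 2×2 game on (b, c) × (s1, s2) has no saddle point. Let R play b with probability p; indifference gives 4p + 2(1−p) = 5(1−p), so p = 3/7.
Similarly C's optimal q on s1 is 5/7, and the value is 4·(5/7) + (0)·(2/7) = 20/7.

20/7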